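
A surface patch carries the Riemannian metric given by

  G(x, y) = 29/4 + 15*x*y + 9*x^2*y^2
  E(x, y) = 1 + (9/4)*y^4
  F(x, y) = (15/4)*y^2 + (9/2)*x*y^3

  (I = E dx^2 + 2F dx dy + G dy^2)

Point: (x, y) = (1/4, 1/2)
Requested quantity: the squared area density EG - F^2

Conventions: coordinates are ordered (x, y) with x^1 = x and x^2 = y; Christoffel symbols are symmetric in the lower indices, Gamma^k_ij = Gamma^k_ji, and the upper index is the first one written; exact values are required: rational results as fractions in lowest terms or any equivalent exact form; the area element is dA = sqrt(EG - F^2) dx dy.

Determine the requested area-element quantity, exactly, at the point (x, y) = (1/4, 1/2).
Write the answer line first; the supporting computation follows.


Answer: EG - F^2 = 301/32

E = 73/64, F = 69/64, G = 593/64; EG - F^2 = 301/32


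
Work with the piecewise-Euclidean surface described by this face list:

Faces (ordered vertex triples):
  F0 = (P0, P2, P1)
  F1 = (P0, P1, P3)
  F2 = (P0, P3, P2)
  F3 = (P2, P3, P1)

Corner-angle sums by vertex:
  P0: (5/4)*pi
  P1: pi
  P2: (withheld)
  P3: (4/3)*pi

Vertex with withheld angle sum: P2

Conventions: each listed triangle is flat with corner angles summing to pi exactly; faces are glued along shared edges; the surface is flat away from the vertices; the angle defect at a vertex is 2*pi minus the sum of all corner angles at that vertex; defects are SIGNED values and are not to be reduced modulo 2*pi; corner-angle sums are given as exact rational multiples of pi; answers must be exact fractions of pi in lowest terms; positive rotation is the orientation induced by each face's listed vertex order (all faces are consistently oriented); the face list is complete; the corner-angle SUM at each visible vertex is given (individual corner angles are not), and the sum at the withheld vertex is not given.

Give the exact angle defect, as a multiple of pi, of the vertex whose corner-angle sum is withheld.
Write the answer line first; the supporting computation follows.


Answer: defect(P2) = (19/12)*pi

V = 4, E = 6, F = 4; chi = V - E + F = 2
Gauss-Bonnet: total defect = 2*pi*chi = 4*pi; visible defects sum to (29/12)*pi


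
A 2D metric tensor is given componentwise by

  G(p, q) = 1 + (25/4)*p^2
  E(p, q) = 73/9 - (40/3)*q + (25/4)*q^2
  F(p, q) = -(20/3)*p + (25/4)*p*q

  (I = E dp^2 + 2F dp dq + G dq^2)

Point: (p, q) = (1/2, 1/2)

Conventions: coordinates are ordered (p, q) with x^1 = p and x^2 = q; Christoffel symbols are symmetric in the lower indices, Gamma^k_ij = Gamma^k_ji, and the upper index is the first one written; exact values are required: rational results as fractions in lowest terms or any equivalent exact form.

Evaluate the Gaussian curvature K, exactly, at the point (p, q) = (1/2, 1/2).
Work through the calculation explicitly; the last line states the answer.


E = 433/144, F = -85/48, G = 41/16, EG - F^2 = 329/72 at the point
E_p = 0, E_q = -85/12, F_p = -85/24, F_q = 25/8, G_p = 25/4, G_q = 0
E_qq = 25/2, F_pq = 25/4, G_pp = 25/2
The intrinsic route: Brioschi's K = (det M1 - det M2)/(EG - F^2)^2.
M1 = [[-E_qq/2 + F_pq - G_pp/2, E_p/2, F_p - E_q/2], [F_q - G_p/2, E, F], [G_q/2, F, G]] = [[-25/4, 0, 0], [0, 433/144, -85/48], [0, -85/48, 41/16]]; det M1 = -8225/288
M2 = [[0, E_q/2, G_p/2], [E_q/2, E, F], [G_p/2, F, G]] = [[0, -85/24, 25/8], [-85/24, 433/144, -85/48], [25/8, -85/48, 41/16]]; det M2 = -6425/288
det M1 - det M2 = -25/4; K = -25/4 / (329/72)^2 = -32400/108241

Answer: K = -32400/108241


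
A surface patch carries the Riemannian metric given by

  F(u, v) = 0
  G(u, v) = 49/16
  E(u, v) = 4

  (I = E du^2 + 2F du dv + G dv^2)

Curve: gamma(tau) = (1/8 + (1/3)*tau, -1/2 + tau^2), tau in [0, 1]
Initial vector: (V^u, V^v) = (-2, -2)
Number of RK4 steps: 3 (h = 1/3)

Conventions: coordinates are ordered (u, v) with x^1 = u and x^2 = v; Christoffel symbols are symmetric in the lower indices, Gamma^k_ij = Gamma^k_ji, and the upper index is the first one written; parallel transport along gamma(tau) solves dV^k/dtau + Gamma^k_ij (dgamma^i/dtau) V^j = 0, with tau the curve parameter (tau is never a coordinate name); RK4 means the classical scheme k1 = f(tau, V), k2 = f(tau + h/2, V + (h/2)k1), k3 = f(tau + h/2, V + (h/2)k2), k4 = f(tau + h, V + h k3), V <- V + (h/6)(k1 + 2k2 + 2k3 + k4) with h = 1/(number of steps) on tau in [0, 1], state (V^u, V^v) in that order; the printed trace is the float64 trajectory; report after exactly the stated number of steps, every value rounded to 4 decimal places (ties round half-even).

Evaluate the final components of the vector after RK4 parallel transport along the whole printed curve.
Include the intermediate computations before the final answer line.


gamma'(tau) = (1/3, 2*tau); f(tau, V)^k = -Gamma^k_ij(gamma(tau)) gamma'^i(tau) V^j; h = 1/3; intermediate values shown to 6 dp
curve data and Christoffel symbols at the stage parameters:
  tau = 0.000000: gamma = (0.125000, -0.500000), gamma' = (0.333333, 0.000000); Gamma_uuu = 0.000000, Gamma_uuv = 0.000000, Gamma_uvv = 0.000000, Gamma_vuu = 0.000000, Gamma_vuv = 0.000000, Gamma_vvv = 0.000000
  tau = 0.166667: gamma = (0.180556, -0.472222), gamma' = (0.333333, 0.333333); Gamma_uuu = 0.000000, Gamma_uuv = 0.000000, Gamma_uvv = 0.000000, Gamma_vuu = 0.000000, Gamma_vuv = 0.000000, Gamma_vvv = 0.000000
  tau = 0.333333: gamma = (0.236111, -0.388889), gamma' = (0.333333, 0.666667); Gamma_uuu = 0.000000, Gamma_uuv = 0.000000, Gamma_uvv = 0.000000, Gamma_vuu = 0.000000, Gamma_vuv = 0.000000, Gamma_vvv = 0.000000
  tau = 0.500000: gamma = (0.291667, -0.250000), gamma' = (0.333333, 1.000000); Gamma_uuu = 0.000000, Gamma_uuv = 0.000000, Gamma_uvv = 0.000000, Gamma_vuu = 0.000000, Gamma_vuv = 0.000000, Gamma_vvv = 0.000000
  tau = 0.666667: gamma = (0.347222, -0.055556), gamma' = (0.333333, 1.333333); Gamma_uuu = 0.000000, Gamma_uuv = 0.000000, Gamma_uvv = 0.000000, Gamma_vuu = 0.000000, Gamma_vuv = 0.000000, Gamma_vvv = 0.000000
  tau = 0.833333: gamma = (0.402778, 0.194444), gamma' = (0.333333, 1.666667); Gamma_uuu = 0.000000, Gamma_uuv = 0.000000, Gamma_uvv = 0.000000, Gamma_vuu = 0.000000, Gamma_vuv = 0.000000, Gamma_vvv = 0.000000
  tau = 1.000000: gamma = (0.458333, 0.500000), gamma' = (0.333333, 2.000000); Gamma_uuu = 0.000000, Gamma_uuv = 0.000000, Gamma_uvv = 0.000000, Gamma_vuu = 0.000000, Gamma_vuv = 0.000000, Gamma_vvv = 0.000000
step 0: V^u = -2.0000, V^v = -2.0000
step 1: k1 = (0.000000, 0.000000), k2 = (0.000000, 0.000000), k3 = (0.000000, 0.000000), k4 = (0.000000, 0.000000); V <- V + (h/6)(k1 + 2k2 + 2k3 + k4): V^u = -2.0000, V^v = -2.0000
step 2: k1 = (0.000000, 0.000000), k2 = (0.000000, 0.000000), k3 = (0.000000, 0.000000), k4 = (0.000000, 0.000000); V <- V + (h/6)(k1 + 2k2 + 2k3 + k4): V^u = -2.0000, V^v = -2.0000
step 3: k1 = (0.000000, 0.000000), k2 = (0.000000, 0.000000), k3 = (0.000000, 0.000000), k4 = (0.000000, 0.000000); V <- V + (h/6)(k1 + 2k2 + 2k3 + k4): V^u = -2.0000, V^v = -2.0000

Answer: V^u = -2.0000, V^v = -2.0000


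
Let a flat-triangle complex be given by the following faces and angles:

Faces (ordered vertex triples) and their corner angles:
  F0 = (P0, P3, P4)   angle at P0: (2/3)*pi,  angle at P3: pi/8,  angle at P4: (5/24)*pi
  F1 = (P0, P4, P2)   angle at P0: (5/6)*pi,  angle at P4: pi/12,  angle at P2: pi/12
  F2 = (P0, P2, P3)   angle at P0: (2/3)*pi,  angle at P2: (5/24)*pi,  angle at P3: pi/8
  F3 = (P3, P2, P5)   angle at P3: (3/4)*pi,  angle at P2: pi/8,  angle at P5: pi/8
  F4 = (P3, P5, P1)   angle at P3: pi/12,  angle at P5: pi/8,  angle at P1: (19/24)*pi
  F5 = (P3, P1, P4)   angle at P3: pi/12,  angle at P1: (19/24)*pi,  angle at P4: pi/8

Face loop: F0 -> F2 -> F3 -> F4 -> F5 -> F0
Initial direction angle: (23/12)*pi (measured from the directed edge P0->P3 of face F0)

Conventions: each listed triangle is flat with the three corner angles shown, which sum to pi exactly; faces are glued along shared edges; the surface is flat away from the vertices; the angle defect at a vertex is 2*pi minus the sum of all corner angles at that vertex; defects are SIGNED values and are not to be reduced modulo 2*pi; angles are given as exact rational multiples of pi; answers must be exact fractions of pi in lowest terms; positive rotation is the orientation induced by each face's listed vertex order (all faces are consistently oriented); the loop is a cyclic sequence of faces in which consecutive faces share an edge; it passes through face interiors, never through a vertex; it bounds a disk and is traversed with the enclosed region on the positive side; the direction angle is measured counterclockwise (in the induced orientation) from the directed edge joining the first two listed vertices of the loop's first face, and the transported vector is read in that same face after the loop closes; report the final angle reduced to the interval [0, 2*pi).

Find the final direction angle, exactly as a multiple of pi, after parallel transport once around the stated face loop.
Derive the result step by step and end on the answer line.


enclosed vertex P3: corner angles sum to (7/6)*pi, defect = 2*pi - (7/6)*pi = (5/6)*pi
final direction = starting direction + enclosed defect total, reduced mod 2*pi (induced orientation)
final angle = (23/12)*pi + (5/6)*pi = (3/4)*pi (mod 2*pi)

Answer: final direction angle = (3/4)*pi


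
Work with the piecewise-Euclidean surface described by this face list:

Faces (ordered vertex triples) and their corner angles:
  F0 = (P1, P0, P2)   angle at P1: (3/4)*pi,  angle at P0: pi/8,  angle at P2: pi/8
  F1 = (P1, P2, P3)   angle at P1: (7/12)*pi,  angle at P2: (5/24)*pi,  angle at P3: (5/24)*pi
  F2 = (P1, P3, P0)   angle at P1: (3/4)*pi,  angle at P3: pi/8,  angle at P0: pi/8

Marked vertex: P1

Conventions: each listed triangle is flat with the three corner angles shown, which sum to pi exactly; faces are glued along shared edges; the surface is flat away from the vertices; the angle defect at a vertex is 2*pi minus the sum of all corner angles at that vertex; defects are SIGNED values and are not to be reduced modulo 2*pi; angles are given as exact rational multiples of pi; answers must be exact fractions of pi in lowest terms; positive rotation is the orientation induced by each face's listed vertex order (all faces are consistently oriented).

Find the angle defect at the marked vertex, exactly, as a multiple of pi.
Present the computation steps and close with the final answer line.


Sum of corner angles at P1: (25/12)*pi
defect = 2*pi - (25/12)*pi

Answer: defect(P1) = -pi/12


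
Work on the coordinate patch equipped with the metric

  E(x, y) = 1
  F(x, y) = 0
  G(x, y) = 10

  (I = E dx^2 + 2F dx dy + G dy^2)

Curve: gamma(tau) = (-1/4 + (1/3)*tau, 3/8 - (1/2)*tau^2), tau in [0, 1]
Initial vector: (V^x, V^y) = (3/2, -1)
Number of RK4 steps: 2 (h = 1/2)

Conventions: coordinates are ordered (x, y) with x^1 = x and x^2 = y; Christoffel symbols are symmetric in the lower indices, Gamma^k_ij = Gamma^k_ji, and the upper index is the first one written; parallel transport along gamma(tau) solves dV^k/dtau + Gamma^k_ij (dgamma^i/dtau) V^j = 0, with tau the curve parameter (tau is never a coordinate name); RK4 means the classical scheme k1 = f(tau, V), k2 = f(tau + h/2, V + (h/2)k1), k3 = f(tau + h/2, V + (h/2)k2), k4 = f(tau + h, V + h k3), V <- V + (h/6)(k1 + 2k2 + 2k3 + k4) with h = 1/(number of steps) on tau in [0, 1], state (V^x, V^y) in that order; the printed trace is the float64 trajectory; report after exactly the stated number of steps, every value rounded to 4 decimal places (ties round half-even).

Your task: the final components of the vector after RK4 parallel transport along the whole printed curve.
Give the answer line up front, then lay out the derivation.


Answer: V^x = 1.5000, V^y = -1.0000

gamma'(tau) = (1/3, -tau); f(tau, V)^k = -Gamma^k_ij(gamma(tau)) gamma'^i(tau) V^j; h = 1/2; intermediate values shown to 6 dp
curve data and Christoffel symbols at the stage parameters:
  tau = 0.000000: gamma = (-0.250000, 0.375000), gamma' = (0.333333, 0.000000); Gamma_xxx = 0.000000, Gamma_xxy = 0.000000, Gamma_xyy = 0.000000, Gamma_yxx = 0.000000, Gamma_yxy = 0.000000, Gamma_yyy = 0.000000
  tau = 0.250000: gamma = (-0.166667, 0.343750), gamma' = (0.333333, -0.250000); Gamma_xxx = 0.000000, Gamma_xxy = 0.000000, Gamma_xyy = 0.000000, Gamma_yxx = 0.000000, Gamma_yxy = 0.000000, Gamma_yyy = 0.000000
  tau = 0.500000: gamma = (-0.083333, 0.250000), gamma' = (0.333333, -0.500000); Gamma_xxx = 0.000000, Gamma_xxy = 0.000000, Gamma_xyy = 0.000000, Gamma_yxx = 0.000000, Gamma_yxy = 0.000000, Gamma_yyy = 0.000000
  tau = 0.750000: gamma = (0.000000, 0.093750), gamma' = (0.333333, -0.750000); Gamma_xxx = 0.000000, Gamma_xxy = 0.000000, Gamma_xyy = 0.000000, Gamma_yxx = 0.000000, Gamma_yxy = 0.000000, Gamma_yyy = 0.000000
  tau = 1.000000: gamma = (0.083333, -0.125000), gamma' = (0.333333, -1.000000); Gamma_xxx = 0.000000, Gamma_xxy = 0.000000, Gamma_xyy = 0.000000, Gamma_yxx = 0.000000, Gamma_yxy = 0.000000, Gamma_yyy = 0.000000
step 0: V^x = 1.5000, V^y = -1.0000
step 1: k1 = (0.000000, 0.000000), k2 = (0.000000, 0.000000), k3 = (0.000000, 0.000000), k4 = (0.000000, 0.000000); V <- V + (h/6)(k1 + 2k2 + 2k3 + k4): V^x = 1.5000, V^y = -1.0000
step 2: k1 = (0.000000, 0.000000), k2 = (0.000000, 0.000000), k3 = (0.000000, 0.000000), k4 = (0.000000, 0.000000); V <- V + (h/6)(k1 + 2k2 + 2k3 + k4): V^x = 1.5000, V^y = -1.0000


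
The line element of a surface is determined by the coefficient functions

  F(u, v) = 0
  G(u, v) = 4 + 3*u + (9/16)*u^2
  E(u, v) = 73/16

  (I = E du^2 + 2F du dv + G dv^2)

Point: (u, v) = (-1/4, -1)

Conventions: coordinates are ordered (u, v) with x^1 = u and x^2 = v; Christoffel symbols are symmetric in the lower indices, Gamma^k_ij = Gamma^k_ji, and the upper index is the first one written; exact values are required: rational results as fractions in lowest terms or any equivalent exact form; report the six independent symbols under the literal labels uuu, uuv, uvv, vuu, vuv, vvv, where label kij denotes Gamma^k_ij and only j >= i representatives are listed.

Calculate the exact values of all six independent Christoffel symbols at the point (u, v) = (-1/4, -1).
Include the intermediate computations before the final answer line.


E = 73/16, F = 0, G = 841/256 at the point
E_u = 0, E_v = 0, F_u = 0, F_v = 0, G_u = 87/32, G_v = 0
EG - F^2 = 61393/4096;  g^inv = (4096/61393) * [[841/256, 0], [0, 73/16]]
first-kind symbols [ij,l] = (1/2)(d_i g_jl + d_j g_il - d_l g_ij): [uu,u] = E_u/2 = 0, [uu,v] = F_u - E_v/2 = 0, [uv,u] = E_v/2 = 0, [uv,v] = G_u/2 = 87/64, [vv,u] = F_v - G_u/2 = -87/64, [vv,v] = G_v/2 = 0
Gamma^u_ij = (G*[ij,u] - F*[ij,v])/(EG - F^2), Gamma^v_ij = (E*[ij,v] - F*[ij,u])/(EG - F^2)

Answer: Gamma_uuu = 0, Gamma_uuv = 0, Gamma_uvv = -87/292, Gamma_vuu = 0, Gamma_vuv = 12/29, Gamma_vvv = 0


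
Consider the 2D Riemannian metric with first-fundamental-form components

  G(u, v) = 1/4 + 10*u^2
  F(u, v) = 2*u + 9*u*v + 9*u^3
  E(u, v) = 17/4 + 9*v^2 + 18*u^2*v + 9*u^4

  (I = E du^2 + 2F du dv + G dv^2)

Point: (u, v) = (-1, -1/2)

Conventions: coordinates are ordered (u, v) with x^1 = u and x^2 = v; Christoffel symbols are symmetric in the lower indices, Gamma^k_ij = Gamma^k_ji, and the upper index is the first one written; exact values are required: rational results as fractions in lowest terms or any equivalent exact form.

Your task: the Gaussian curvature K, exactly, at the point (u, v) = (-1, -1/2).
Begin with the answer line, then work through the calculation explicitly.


Answer: K = -44/2925

E = 13/2, F = -13/2, G = 41/4, EG - F^2 = 195/8 at the point
E_u = -18, E_v = 9, F_u = 49/2, F_v = -9, G_u = -20, G_v = 0
E_vv = 18, F_uv = 9, G_uu = 20
Brioschi: K = (det M1 - det M2) / (EG - F^2)^2 with the standard first/second-derivative matrices M1, M2.
M1 = [[-E_vv/2 + F_uv - G_uu/2, E_u/2, F_u - E_v/2], [F_v - G_u/2, E, F], [G_v/2, F, G]] = [[-10, -9, 20], [1, 13/2, -13/2], [0, -13/2, 41/4]]; det M1 = -563/2
M2 = [[0, E_v/2, G_u/2], [E_v/2, E, F], [G_u/2, F, G]] = [[0, 9/2, -10], [9/2, 13/2, -13/2], [-10, -13/2, 41/4]]; det M2 = -4361/16
det M1 - det M2 = -143/16; K = -143/16 / (195/8)^2 = -44/2925


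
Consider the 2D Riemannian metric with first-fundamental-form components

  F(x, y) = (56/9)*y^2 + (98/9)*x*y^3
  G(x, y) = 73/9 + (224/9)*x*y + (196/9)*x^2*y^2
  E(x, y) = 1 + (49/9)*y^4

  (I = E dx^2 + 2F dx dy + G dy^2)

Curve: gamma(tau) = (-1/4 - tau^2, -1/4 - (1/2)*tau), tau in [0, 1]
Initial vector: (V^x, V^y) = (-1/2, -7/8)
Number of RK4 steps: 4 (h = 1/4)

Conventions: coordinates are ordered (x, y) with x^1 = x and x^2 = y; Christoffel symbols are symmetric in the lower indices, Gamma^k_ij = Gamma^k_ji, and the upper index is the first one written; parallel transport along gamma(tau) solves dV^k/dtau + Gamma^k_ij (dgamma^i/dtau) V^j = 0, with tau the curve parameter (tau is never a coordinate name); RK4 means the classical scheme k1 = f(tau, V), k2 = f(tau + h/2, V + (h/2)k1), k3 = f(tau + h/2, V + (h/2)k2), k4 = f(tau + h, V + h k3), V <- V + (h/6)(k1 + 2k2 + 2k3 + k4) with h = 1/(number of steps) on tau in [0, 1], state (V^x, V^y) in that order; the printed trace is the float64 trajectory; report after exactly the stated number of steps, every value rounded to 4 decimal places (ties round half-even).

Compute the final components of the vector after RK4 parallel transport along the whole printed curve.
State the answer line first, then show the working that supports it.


Answer: V^x = -0.4175, V^y = -0.3194

gamma'(tau) = (-2*tau, -1/2); f(tau, V)^k = -Gamma^k_ij(gamma(tau)) gamma'^i(tau) V^j; h = 1/4; intermediate values shown to 6 dp
curve data and Christoffel symbols at the stage parameters:
  tau = 0.000000: gamma = (-0.250000, -0.250000), gamma' = (0.000000, -0.500000); Gamma_xxx = 0.000000, Gamma_xxy = -0.017409, Gamma_xyy = -0.017409, Gamma_yxx = 0.000000, Gamma_yxy = -0.353155, Gamma_yyy = -0.353155
  tau = 0.125000: gamma = (-0.265625, -0.312500), gamma' = (-0.250000, -0.500000); Gamma_xxx = 0.000000, Gamma_xxy = -0.032017, Gamma_xyy = -0.027214, Gamma_yxx = 0.000000, Gamma_yxy = -0.429114, Gamma_yyy = -0.364747
  tau = 0.250000: gamma = (-0.312500, -0.375000), gamma' = (-0.500000, -0.500000); Gamma_xxx = 0.000000, Gamma_xxy = -0.050218, Gamma_xyy = -0.041848, Gamma_yxx = 0.000000, Gamma_yxy = -0.491818, Gamma_yyy = -0.409848
  tau = 0.375000: gamma = (-0.390625, -0.437500), gamma' = (-0.750000, -0.500000); Gamma_xxx = 0.000000, Gamma_xxy = -0.069078, Gamma_xyy = -0.061677, Gamma_yxx = 0.000000, Gamma_yxy = -0.535809, Gamma_yyy = -0.478401
  tau = 0.500000: gamma = (-0.500000, -0.500000), gamma' = (-1.000000, -0.500000); Gamma_xxx = 0.000000, Gamma_xxy = -0.084885, Gamma_xyy = -0.084885, Gamma_yxx = 0.000000, Gamma_yxy = -0.557817, Gamma_yyy = -0.557817
  tau = 0.625000: gamma = (-0.640625, -0.562500), gamma' = (-1.250000, -0.500000); Gamma_xxx = 0.000000, Gamma_xxy = -0.094754, Gamma_xyy = -0.107914, Gamma_yxx = 0.000000, Gamma_yxy = -0.558079, Gamma_yyy = -0.635590
  tau = 0.750000: gamma = (-0.812500, -0.625000), gamma' = (-1.500000, -0.500000); Gamma_xxx = 0.000000, Gamma_xxy = -0.097748, Gamma_xyy = -0.127072, Gamma_yxx = 0.000000, Gamma_yxy = -0.540128, Gamma_yyy = -0.702166
  tau = 0.875000: gamma = (-1.015625, -0.687500), gamma' = (-1.750000, -0.500000); Gamma_xxx = 0.000000, Gamma_xxy = -0.094802, Gamma_xyy = -0.140049, Gamma_yxx = 0.000000, Gamma_yxy = -0.509325, Gamma_yyy = -0.752412
  tau = 1.000000: gamma = (-1.250000, -0.750000), gamma' = (-2.000000, -0.500000); Gamma_xxx = 0.000000, Gamma_xxy = -0.087822, Gamma_xyy = -0.146369, Gamma_yxx = 0.000000, Gamma_yxy = -0.471170, Gamma_yyy = -0.785283
step 0: V^x = -0.5000, V^y = -0.8750
step 1: k1 = (0.011969, 0.242794), k2 = (0.026234, 0.351612), k3 = (0.025912, 0.347290), k4 = (0.048674, 0.476698); V <- V + (h/6)(k1 + 2k2 + 2k3 + k4): V^x = -0.4931, V^y = -0.7868
step 2: k1 = (0.048600, 0.475971), k2 = (0.076930, 0.596713), k3 = (0.075560, 0.586089), k4 = (0.101650, 0.667989); V <- V + (h/6)(k1 + 2k2 + 2k3 + k4): V^x = -0.4742, V^y = -0.6405
step 3: k1 = (0.101684, 0.668210), k2 = (0.117892, 0.694359), k3 = (0.117233, 0.690475), k4 = (0.120081, 0.663532); V <- V + (h/6)(k1 + 2k2 + 2k3 + k4): V^x = -0.4453, V^y = -0.4697
step 4: k1 = (0.120467, 0.665665), k2 = (0.111569, 0.599405), k3 = (0.113576, 0.610186), k4 = (0.097213, 0.521557); V <- V + (h/6)(k1 + 2k2 + 2k3 + k4): V^x = -0.4175, V^y = -0.3194


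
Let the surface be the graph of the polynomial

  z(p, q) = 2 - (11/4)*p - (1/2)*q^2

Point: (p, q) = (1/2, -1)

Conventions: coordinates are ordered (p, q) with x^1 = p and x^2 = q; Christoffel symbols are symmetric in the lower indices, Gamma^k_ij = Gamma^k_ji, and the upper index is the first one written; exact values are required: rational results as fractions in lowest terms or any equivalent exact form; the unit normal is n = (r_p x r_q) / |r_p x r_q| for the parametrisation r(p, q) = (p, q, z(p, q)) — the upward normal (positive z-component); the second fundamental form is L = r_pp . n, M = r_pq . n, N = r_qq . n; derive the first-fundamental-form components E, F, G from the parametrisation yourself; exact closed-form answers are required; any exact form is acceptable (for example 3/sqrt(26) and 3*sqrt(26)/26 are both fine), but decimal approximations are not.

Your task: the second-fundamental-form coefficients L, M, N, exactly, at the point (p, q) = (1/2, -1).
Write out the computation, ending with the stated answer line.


z_p = -11/4, z_q = 1, z_pp = 0, z_pq = 0, z_qq = -1
E = 137/16, F = -11/4, G = 2; answer radicand W^2 = 153/16
unnormalised second-form numerators: l = 0, m = 0, n = -1; L = l/sqrt(153/16), and similarly M = m/sqrt(W^2), N = n/sqrt(W^2)

Answer: L = 0, M = 0, N = -4*sqrt(17)/51


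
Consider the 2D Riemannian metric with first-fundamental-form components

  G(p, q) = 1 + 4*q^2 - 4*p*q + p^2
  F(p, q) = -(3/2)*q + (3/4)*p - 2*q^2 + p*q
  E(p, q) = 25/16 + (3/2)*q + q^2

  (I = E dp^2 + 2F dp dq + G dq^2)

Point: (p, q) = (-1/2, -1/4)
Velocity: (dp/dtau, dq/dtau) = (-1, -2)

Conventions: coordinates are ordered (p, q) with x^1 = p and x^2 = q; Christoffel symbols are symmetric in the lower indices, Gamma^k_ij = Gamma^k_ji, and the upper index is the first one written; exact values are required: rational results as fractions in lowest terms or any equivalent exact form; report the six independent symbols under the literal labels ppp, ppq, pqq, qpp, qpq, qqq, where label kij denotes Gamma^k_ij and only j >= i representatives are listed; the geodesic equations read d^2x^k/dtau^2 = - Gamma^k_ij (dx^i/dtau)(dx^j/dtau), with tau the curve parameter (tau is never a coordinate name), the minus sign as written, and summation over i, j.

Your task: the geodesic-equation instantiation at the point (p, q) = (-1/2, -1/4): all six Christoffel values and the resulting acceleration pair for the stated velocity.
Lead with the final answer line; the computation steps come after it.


Answer: Gamma_ppp = 0, Gamma_ppq = 2/5, Gamma_pqq = -4/5, Gamma_qpp = 0, Gamma_qpq = 0, Gamma_qqq = 0; accelerations (d^2p/dtau^2, d^2q/dtau^2) = (8/5, 0)

E = 5/4, F = 0, G = 1 at the point
E_p = 0, E_q = 1, F_p = 1/2, F_q = -1, G_p = 0, G_q = 0
EG - F^2 = 5/4;  g^inv = (4/5) * [[1, 0], [0, 5/4]]
first-kind symbols [ij,l] = (1/2)(d_i g_jl + d_j g_il - d_l g_ij): [pp,p] = E_p/2 = 0, [pp,q] = F_p - E_q/2 = 0, [pq,p] = E_q/2 = 1/2, [pq,q] = G_p/2 = 0, [qq,p] = F_q - G_p/2 = -1, [qq,q] = G_q/2 = 0
Gamma^p_ij = (G*[ij,p] - F*[ij,q])/(EG - F^2), Gamma^q_ij = (E*[ij,q] - F*[ij,p])/(EG - F^2)
Gamma_ppp = 0, Gamma_ppq = 2/5, Gamma_pqq = -4/5, Gamma_qpp = 0, Gamma_qpq = 0, Gamma_qqq = 0
d^2p/dtau^2 = -(Gamma_ppp*(-1)^2 + 2*Gamma_ppq*(-1)*(-2) + Gamma_pqq*(-2)^2) = 8/5
d^2q/dtau^2 = -(Gamma_qpp*(-1)^2 + 2*Gamma_qpq*(-1)*(-2) + Gamma_qqq*(-2)^2) = 0


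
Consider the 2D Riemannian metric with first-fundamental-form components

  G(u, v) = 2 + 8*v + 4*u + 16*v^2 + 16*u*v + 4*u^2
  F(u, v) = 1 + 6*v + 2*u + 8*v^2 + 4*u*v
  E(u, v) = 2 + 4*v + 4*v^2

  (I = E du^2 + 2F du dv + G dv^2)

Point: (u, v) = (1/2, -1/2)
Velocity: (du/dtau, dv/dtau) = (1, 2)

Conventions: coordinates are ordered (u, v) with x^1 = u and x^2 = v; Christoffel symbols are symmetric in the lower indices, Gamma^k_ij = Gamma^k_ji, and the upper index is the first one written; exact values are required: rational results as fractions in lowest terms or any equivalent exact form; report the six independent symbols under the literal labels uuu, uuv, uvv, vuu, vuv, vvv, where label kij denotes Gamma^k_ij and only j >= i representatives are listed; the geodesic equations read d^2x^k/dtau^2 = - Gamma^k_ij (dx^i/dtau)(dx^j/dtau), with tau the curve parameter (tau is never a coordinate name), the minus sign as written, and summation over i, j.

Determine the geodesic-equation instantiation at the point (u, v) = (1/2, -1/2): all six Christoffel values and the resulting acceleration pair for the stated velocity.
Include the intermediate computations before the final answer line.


E = 1, F = 0, G = 1 at the point
E_u = 0, E_v = 0, F_u = 0, F_v = 0, G_u = 0, G_v = 0
EG - F^2 = 1;  g^inv = (1) * [[1, 0], [0, 1]]
first-kind symbols [ij,l] = (1/2)(d_i g_jl + d_j g_il - d_l g_ij): [uu,u] = E_u/2 = 0, [uu,v] = F_u - E_v/2 = 0, [uv,u] = E_v/2 = 0, [uv,v] = G_u/2 = 0, [vv,u] = F_v - G_u/2 = 0, [vv,v] = G_v/2 = 0
Gamma^u_ij = (G*[ij,u] - F*[ij,v])/(EG - F^2), Gamma^v_ij = (E*[ij,v] - F*[ij,u])/(EG - F^2)
Gamma_uuu = 0, Gamma_uuv = 0, Gamma_uvv = 0, Gamma_vuu = 0, Gamma_vuv = 0, Gamma_vvv = 0
d^2u/dtau^2 = -(Gamma_uuu*(1)^2 + 2*Gamma_uuv*(1)*(2) + Gamma_uvv*(2)^2) = 0
d^2v/dtau^2 = -(Gamma_vuu*(1)^2 + 2*Gamma_vuv*(1)*(2) + Gamma_vvv*(2)^2) = 0

Answer: Gamma_uuu = 0, Gamma_uuv = 0, Gamma_uvv = 0, Gamma_vuu = 0, Gamma_vuv = 0, Gamma_vvv = 0; accelerations (d^2u/dtau^2, d^2v/dtau^2) = (0, 0)


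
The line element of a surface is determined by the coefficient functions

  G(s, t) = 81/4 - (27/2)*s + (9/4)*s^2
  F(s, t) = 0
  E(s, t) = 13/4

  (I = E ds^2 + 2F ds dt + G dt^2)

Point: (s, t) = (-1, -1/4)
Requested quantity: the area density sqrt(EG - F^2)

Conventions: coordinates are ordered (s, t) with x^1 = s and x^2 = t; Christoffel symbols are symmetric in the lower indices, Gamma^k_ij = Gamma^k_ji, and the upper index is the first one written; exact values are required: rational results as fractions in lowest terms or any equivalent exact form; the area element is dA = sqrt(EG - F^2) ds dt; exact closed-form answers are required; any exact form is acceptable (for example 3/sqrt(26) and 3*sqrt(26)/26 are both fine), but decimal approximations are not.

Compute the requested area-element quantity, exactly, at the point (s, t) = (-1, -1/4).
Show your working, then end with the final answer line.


E = 13/4, F = 0, G = 36; EG - F^2 = 117

Answer: sqrt(EG - F^2) = 3*sqrt(13)


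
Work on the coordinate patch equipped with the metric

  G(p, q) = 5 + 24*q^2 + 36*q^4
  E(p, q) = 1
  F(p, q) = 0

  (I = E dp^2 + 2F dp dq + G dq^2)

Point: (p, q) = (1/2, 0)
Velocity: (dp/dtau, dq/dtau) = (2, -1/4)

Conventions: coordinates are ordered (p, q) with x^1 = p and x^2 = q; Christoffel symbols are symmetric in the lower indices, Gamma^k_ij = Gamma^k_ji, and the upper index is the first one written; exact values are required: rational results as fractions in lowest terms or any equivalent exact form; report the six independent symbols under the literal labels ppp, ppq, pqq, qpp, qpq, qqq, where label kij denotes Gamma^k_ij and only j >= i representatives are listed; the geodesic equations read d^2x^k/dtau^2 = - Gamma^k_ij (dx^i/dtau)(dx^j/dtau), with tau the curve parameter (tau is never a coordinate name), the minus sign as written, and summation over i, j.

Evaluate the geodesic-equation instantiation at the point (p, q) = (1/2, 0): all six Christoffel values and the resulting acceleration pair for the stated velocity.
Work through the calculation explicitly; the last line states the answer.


E = 1, F = 0, G = 5 at the point
E_p = 0, E_q = 0, F_p = 0, F_q = 0, G_p = 0, G_q = 0
EG - F^2 = 5;  g^inv = (1/5) * [[5, 0], [0, 1]]
first-kind symbols [ij,l] = (1/2)(d_i g_jl + d_j g_il - d_l g_ij): [pp,p] = E_p/2 = 0, [pp,q] = F_p - E_q/2 = 0, [pq,p] = E_q/2 = 0, [pq,q] = G_p/2 = 0, [qq,p] = F_q - G_p/2 = 0, [qq,q] = G_q/2 = 0
Gamma^p_ij = (G*[ij,p] - F*[ij,q])/(EG - F^2), Gamma^q_ij = (E*[ij,q] - F*[ij,p])/(EG - F^2)
Gamma_ppp = 0, Gamma_ppq = 0, Gamma_pqq = 0, Gamma_qpp = 0, Gamma_qpq = 0, Gamma_qqq = 0
d^2p/dtau^2 = -(Gamma_ppp*(2)^2 + 2*Gamma_ppq*(2)*(-1/4) + Gamma_pqq*(-1/4)^2) = 0
d^2q/dtau^2 = -(Gamma_qpp*(2)^2 + 2*Gamma_qpq*(2)*(-1/4) + Gamma_qqq*(-1/4)^2) = 0

Answer: Gamma_ppp = 0, Gamma_ppq = 0, Gamma_pqq = 0, Gamma_qpp = 0, Gamma_qpq = 0, Gamma_qqq = 0; accelerations (d^2p/dtau^2, d^2q/dtau^2) = (0, 0)


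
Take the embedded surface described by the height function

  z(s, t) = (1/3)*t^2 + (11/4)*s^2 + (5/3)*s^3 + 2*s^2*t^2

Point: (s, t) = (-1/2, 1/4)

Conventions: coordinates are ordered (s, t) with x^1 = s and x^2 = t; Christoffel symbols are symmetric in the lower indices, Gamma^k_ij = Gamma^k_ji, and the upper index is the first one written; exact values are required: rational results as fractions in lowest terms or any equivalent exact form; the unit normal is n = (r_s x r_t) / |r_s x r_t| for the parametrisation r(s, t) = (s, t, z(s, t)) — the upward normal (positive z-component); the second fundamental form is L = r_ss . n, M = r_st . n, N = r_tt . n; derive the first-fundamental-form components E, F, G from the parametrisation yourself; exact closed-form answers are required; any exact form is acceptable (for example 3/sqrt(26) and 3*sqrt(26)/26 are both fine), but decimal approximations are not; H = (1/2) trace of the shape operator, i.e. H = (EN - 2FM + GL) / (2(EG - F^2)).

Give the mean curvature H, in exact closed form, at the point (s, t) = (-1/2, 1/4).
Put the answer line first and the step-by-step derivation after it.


Answer: H = 38664*sqrt(13)/371293

z_s = -13/8, z_t = 5/12, z_ss = 3/4, z_st = -1, z_tt = 5/3
E = 233/64, F = -65/96, G = 169/144; answer radicand W^2 = 2197/576
unnormalised second-form numerators: l = 3/4, m = -1, n = 5/3; L = l/sqrt(2197/576), and similarly M = m/sqrt(W^2), N = n/sqrt(W^2)
H = (E*n - 2*F*m + G*l) / (2*(EG - F^2)*sqrt(W^2)); E*n - 2*F*m + G*l = 179/32, EG - F^2 = 2197/576, so H = (1611/2197)/sqrt(2197/576)


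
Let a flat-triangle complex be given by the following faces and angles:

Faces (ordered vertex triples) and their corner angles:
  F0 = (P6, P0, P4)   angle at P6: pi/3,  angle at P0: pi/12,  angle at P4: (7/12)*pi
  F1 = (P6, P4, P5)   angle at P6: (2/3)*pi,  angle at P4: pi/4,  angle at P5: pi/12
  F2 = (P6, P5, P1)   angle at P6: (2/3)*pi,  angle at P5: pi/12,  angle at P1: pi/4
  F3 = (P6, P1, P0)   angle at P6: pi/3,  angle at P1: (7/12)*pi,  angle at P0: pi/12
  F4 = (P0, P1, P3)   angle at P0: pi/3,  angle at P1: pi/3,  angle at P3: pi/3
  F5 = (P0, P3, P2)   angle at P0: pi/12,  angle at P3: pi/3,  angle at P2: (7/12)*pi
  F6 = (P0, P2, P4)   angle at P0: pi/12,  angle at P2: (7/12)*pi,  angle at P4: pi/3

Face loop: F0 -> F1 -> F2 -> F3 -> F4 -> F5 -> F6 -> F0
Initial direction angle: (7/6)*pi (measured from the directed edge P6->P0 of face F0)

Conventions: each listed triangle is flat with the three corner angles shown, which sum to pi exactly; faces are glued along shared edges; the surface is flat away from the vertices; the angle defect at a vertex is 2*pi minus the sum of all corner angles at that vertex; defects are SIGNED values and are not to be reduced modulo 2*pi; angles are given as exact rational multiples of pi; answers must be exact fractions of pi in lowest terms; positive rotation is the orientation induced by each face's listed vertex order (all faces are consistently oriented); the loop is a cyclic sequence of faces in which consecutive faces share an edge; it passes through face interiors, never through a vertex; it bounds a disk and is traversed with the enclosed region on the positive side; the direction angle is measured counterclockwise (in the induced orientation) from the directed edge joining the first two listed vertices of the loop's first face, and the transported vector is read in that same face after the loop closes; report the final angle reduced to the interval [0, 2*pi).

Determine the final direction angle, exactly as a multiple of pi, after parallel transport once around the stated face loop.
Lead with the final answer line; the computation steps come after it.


Answer: final direction angle = pi/2

enclosed vertex P0: corner angles sum to (2/3)*pi, defect = 2*pi - (2/3)*pi = (4/3)*pi
enclosed vertex P6: corner angles sum to 2*pi, defect = 2*pi - 2*pi = 0
transport around the loop rotates by the sum of enclosed defects; add to the initial angle mod 2*pi
final angle = (7/6)*pi + (4/3)*pi = pi/2 (mod 2*pi)


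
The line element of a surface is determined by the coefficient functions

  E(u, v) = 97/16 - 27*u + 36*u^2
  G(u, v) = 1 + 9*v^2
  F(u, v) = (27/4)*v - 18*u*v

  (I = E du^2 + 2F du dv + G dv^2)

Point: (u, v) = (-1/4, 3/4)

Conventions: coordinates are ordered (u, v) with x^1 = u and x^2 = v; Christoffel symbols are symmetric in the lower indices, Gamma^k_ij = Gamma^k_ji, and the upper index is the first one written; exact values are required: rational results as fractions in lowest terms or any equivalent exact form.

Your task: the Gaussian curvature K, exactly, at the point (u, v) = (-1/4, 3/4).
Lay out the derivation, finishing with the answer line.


E = 241/16, F = 135/16, G = 97/16, EG - F^2 = 161/8 at the point
E_u = -45, E_v = 0, F_u = -27/2, F_v = 45/4, G_u = 0, G_v = 27/2
E_vv = 0, F_uv = -18, G_uu = 0
Apply the Brioschi formula K = (det M1 - det M2)/(EG - F^2)^2 over the derivative matrices of E, F, G.
M1 = [[-E_vv/2 + F_uv - G_uu/2, E_u/2, F_u - E_v/2], [F_v - G_u/2, E, F], [G_v/2, F, G]] = [[-18, -45/2, -27/2], [45/4, 241/16, 135/16], [27/4, 135/16, 97/16]]; det M1 = -18
M2 = [[0, E_v/2, G_u/2], [E_v/2, E, F], [G_u/2, F, G]] = [[0, 0, 0], [0, 241/16, 135/16], [0, 135/16, 97/16]]; det M2 = 0
det M1 - det M2 = -18; K = -18 / (161/8)^2 = -1152/25921

Answer: K = -1152/25921


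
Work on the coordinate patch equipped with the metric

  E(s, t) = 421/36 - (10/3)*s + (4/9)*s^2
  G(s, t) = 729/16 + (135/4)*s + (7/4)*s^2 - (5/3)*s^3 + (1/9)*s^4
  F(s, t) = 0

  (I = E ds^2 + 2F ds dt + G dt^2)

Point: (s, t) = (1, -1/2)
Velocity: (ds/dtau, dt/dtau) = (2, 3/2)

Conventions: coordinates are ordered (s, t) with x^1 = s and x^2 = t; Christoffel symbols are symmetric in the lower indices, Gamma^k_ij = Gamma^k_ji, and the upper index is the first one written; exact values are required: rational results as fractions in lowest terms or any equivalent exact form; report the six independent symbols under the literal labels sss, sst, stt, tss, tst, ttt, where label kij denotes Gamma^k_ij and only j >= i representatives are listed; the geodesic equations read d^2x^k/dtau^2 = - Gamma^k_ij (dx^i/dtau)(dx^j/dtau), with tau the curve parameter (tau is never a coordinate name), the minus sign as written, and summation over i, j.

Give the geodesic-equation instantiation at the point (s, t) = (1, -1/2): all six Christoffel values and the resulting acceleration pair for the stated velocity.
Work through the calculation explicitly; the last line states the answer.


E = 317/36, F = 0, G = 11449/144 at the point
E_s = -22/9, E_t = 0, F_s = 0, F_t = 0, G_s = 1177/36, G_t = 0
EG - F^2 = 3629333/5184;  g^inv = (5184/3629333) * [[11449/144, 0], [0, 317/36]]
first-kind symbols [ij,l] = (1/2)(d_i g_jl + d_j g_il - d_l g_ij): [ss,s] = E_s/2 = -11/9, [ss,t] = F_s - E_t/2 = 0, [st,s] = E_t/2 = 0, [st,t] = G_s/2 = 1177/72, [tt,s] = F_t - G_s/2 = -1177/72, [tt,t] = G_t/2 = 0
Gamma^s_ij = (G*[ij,s] - F*[ij,t])/(EG - F^2), Gamma^t_ij = (E*[ij,t] - F*[ij,s])/(EG - F^2)
Gamma_sss = -44/317, Gamma_sst = 0, Gamma_stt = -1177/634, Gamma_tss = 0, Gamma_tst = 22/107, Gamma_ttt = 0
d^2s/dtau^2 = -(Gamma_sss*(2)^2 + 2*Gamma_sst*(2)*(3/2) + Gamma_stt*(3/2)^2) = 12001/2536
d^2t/dtau^2 = -(Gamma_tss*(2)^2 + 2*Gamma_tst*(2)*(3/2) + Gamma_ttt*(3/2)^2) = -132/107

Answer: Gamma_sss = -44/317, Gamma_sst = 0, Gamma_stt = -1177/634, Gamma_tss = 0, Gamma_tst = 22/107, Gamma_ttt = 0; accelerations (d^2s/dtau^2, d^2t/dtau^2) = (12001/2536, -132/107)


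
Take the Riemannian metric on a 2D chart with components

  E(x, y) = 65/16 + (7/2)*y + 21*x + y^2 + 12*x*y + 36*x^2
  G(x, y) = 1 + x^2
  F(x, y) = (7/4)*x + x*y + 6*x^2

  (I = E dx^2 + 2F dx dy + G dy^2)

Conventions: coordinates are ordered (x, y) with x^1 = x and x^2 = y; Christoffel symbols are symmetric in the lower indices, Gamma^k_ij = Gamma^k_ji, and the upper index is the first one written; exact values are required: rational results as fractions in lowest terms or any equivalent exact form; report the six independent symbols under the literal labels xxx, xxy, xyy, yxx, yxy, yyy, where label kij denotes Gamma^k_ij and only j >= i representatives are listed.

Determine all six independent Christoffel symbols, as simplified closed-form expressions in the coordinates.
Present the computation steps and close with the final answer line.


E = 65/16 + (7/2)*y + 21*x + y^2 + 12*x*y + 36*x^2; F = (7/4)*x + x*y + 6*x^2; G = 1 + x^2
Gamma^k_ij = (1/2) g^{kl} (d_i g_jl + d_j g_il - d_l g_ij), with g^inv = (1/(EG-F^2)) [[G, -F], [-F, E]]
first partials: E_x = 21 + 12*y + 72*x, E_y = 7/2 + 2*y + 12*x, F_x = 7/4 + y + 12*x, F_y = x, G_x = 2*x, G_y = 0
D = EG - F^2 = 65/16 + (7/2)*y + 21*x + y^2 + 12*x*y + 37*x^2
expanded: Gamma^x_xx = (G E_x - 2F F_x + F E_y)/(2D), Gamma^x_xy = (G E_y - F G_x)/(2D), Gamma^x_yy = (2G F_y - G G_x - F G_y)/(2D), Gamma^y_xx = (2E F_x - E E_y - F E_x)/(2D), Gamma^y_xy = (E G_x - F E_y)/(2D), Gamma^y_yy = (E G_y - 2F F_y + F G_x)/(2D); substitute and cancel common factors

Answer: Gamma_xxx = (576*x + 96*y + 168)/(592*x^2 + 192*x*y + 336*x + 16*y^2 + 56*y + 65), Gamma_xxy = (96*x + 16*y + 28)/(592*x^2 + 192*x*y + 336*x + 16*y^2 + 56*y + 65), Gamma_xyy = 0, Gamma_yxx = 96*x/(592*x^2 + 192*x*y + 336*x + 16*y^2 + 56*y + 65), Gamma_yxy = 16*x/(592*x^2 + 192*x*y + 336*x + 16*y^2 + 56*y + 65), Gamma_yyy = 0


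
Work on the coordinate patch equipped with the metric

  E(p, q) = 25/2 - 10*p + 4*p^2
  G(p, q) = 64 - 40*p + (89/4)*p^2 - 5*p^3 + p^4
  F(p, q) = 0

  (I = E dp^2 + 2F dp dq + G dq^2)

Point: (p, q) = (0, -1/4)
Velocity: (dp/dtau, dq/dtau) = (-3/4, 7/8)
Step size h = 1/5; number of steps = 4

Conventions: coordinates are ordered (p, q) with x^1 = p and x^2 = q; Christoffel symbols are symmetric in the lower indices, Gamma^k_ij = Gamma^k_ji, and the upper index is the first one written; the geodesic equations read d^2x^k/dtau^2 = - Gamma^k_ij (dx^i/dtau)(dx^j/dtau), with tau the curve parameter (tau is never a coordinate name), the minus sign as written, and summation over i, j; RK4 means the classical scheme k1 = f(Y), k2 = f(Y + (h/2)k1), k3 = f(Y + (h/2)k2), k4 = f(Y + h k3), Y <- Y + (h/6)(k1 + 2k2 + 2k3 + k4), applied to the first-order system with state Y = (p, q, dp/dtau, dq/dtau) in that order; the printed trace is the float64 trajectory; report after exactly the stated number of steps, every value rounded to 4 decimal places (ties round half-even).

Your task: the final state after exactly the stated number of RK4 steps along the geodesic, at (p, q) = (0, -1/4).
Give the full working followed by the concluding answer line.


f(Y) = (dp/dtau, dq/dtau, -Gamma^p_ij Y'^i Y'^j, -Gamma^q_ij Y'^i Y'^j) with the Gammas evaluated at the stage position; h = 0.200000; intermediate values shown to 6 dp
step 0: p = 0.0000, q = -0.2500, dp/dtau = -0.7500, dq/dtau = 0.8750
step 1:
  k1: at (p, q) = (0.000000, -0.250000), (dp/dtau, dq/dtau) = (-0.750000, 0.875000); Gamma_ppp = -0.400000, Gamma_ppq = 0.000000, Gamma_pqq = 1.600000, Gamma_qpp = 0.000000, Gamma_qpq = -0.312500, Gamma_qqq = 0.000000; k1 = (-0.750000, 0.875000, -1.000000, -0.410156)
  k2: at (p, q) = (-0.075000, -0.162500), (dp/dtau, dq/dtau) = (-0.850000, 0.833984); Gamma_ppp = -0.399322, Gamma_ppq = 0.000000, Gamma_pqq = 1.635847, Gamma_qpp = 0.000000, Gamma_qpq = -0.323442, Gamma_qqq = 0.000000; k2 = (-0.850000, 0.833984, -0.849271, -0.458567)
  k3: at (p, q) = (-0.085000, -0.166602), (dp/dtau, dq/dtau) = (-0.834927, 0.829143); Gamma_ppp = -0.399136, Gamma_ppq = 0.000000, Gamma_pqq = 1.640394, Gamma_qpp = 0.000000, Gamma_qpq = -0.324828, Gamma_qqq = 0.000000; k3 = (-0.834927, 0.829143, -0.849497, -0.449741)
  k4: at (p, q) = (-0.166985, -0.084171), (dp/dtau, dq/dtau) = (-0.919899, 0.785052); Gamma_ppp = -0.396876, Gamma_ppq = 0.000000, Gamma_pqq = 1.675878, Gamma_qpp = 0.000000, Gamma_qpq = -0.335566, Gamma_qqq = 0.000000; k4 = (-0.919899, 0.785052, -0.697012, -0.484670)
  Y <- Y + (h/6)(k1 + 2k2 + 2k3 + k4): p = -0.1680, q = -0.0838, dp/dtau = -0.9198, dq/dtau = 0.7846
step 2:
  k1: at (p, q) = (-0.167992, -0.083790), (dp/dtau, dq/dtau) = (-0.919818, 0.784619); Gamma_ppp = -0.396841, Gamma_ppq = 0.000000, Gamma_pqq = 1.676295, Gamma_qpp = 0.000000, Gamma_qpq = -0.335691, Gamma_qqq = 0.000000; k1 = (-0.919818, 0.784619, -0.696218, -0.484540)
  k2: at (p, q) = (-0.259974, -0.005328), (dp/dtau, dq/dtau) = (-0.989440, 0.736165); Gamma_ppp = -0.392964, Gamma_ppq = 0.000000, Gamma_pqq = 1.712837, Gamma_qpp = 0.000000, Gamma_qpq = -0.346423, Gamma_qqq = 0.000000; k2 = (-0.989440, 0.736165, -0.543543, -0.504662)
  k3: at (p, q) = (-0.266936, -0.010173), (dp/dtau, dq/dtau) = (-0.974173, 0.734152); Gamma_ppp = -0.392623, Gamma_ppq = 0.000000, Gamma_pqq = 1.715486, Gamma_qpp = 0.000000, Gamma_qpq = -0.347181, Gamma_qqq = 0.000000; k3 = (-0.974173, 0.734152, -0.552008, -0.496601)
  k4: at (p, q) = (-0.362826, 0.063041), (dp/dtau, dq/dtau) = (-1.030220, 0.685298); Gamma_ppp = -0.387353, Gamma_ppq = 0.000000, Gamma_pqq = 1.750587, Gamma_qpp = 0.000000, Gamma_qpq = -0.356871, Gamma_qqq = 0.000000; k4 = (-1.030220, 0.685298, -0.411016, -0.503907)
  Y <- Y + (h/6)(k1 + 2k2 + 2k3 + k4): p = -0.3639, q = 0.0632, dp/dtau = -1.0298, dq/dtau = 0.6849
step 3:
  k1: at (p, q) = (-0.363901, 0.063229), (dp/dtau, dq/dtau) = (-1.029763, 0.684919); Gamma_ppp = -0.387289, Gamma_ppq = 0.000000, Gamma_pqq = 1.750967, Gamma_qpp = 0.000000, Gamma_qpq = -0.356972, Gamma_qqq = 0.000000; k1 = (-1.029763, 0.684919, -0.410719, -0.503548)
  k2: at (p, q) = (-0.466877, 0.131721), (dp/dtau, dq/dtau) = (-1.070835, 0.634565); Gamma_ppp = -0.380668, Gamma_ppq = 0.000000, Gamma_pqq = 1.786317, Gamma_qpp = 0.000000, Gamma_qpq = -0.365870, Gamma_qqq = 0.000000; k2 = (-1.070835, 0.634565, -0.282793, -0.497228)
  k3: at (p, q) = (-0.470984, 0.126685), (dp/dtau, dq/dtau) = (-1.058042, 0.635197); Gamma_ppp = -0.380388, Gamma_ppq = 0.000000, Gamma_pqq = 1.787688, Gamma_qpp = 0.000000, Gamma_qpq = -0.366195, Gamma_qqq = 0.000000; k3 = (-1.058042, 0.635197, -0.295460, -0.492213)
  k4: at (p, q) = (-0.575509, 0.190268), (dp/dtau, dq/dtau) = (-1.088855, 0.586477); Gamma_ppp = -0.372935, Gamma_ppq = 0.000000, Gamma_pqq = 1.821783, Gamma_qpp = 0.000000, Gamma_qpq = -0.373697, Gamma_qqq = 0.000000; k4 = (-1.088855, 0.586477, -0.184458, -0.477278)
  Y <- Y + (h/6)(k1 + 2k2 + 2k3 + k4): p = -0.5764, q = 0.1903, dp/dtau = -1.0882, dq/dtau = 0.5863
step 4:
  k1: at (p, q) = (-0.576446, 0.190259), (dp/dtau, dq/dtau) = (-1.088152, 0.586263); Gamma_ppp = -0.372865, Gamma_ppq = 0.000000, Gamma_pqq = 1.822083, Gamma_qpp = 0.000000, Gamma_qpq = -0.373758, Gamma_qqq = 0.000000; k1 = (-1.088152, 0.586263, -0.184756, -0.476873)
  k2: at (p, q) = (-0.685261, 0.248885), (dp/dtau, dq/dtau) = (-1.106628, 0.538575); Gamma_ppp = -0.364611, Gamma_ppq = 0.000000, Gamma_pqq = 1.856371, Gamma_qpp = 0.000000, Gamma_qpq = -0.380106, Gamma_qqq = 0.000000; k2 = (-1.106628, 0.538575, -0.091953, -0.453089)
  k3: at (p, q) = (-0.687109, 0.244117), (dp/dtau, dq/dtau) = (-1.097348, 0.540954); Gamma_ppp = -0.364468, Gamma_ppq = 0.000000, Gamma_pqq = 1.856946, Gamma_qpp = 0.000000, Gamma_qpq = -0.380202, Gamma_qqq = 0.000000; k3 = (-1.097348, 0.540954, -0.104517, -0.451387)
  k4: at (p, q) = (-0.795916, 0.298450), (dp/dtau, dq/dtau) = (-1.109056, 0.495985); Gamma_ppp = -0.355918, Gamma_ppq = 0.000000, Gamma_pqq = 1.890509, Gamma_qpp = 0.000000, Gamma_qpq = -0.385176, Gamma_qqq = 0.000000; k4 = (-1.109056, 0.495985, -0.027286, -0.423752)
  Y <- Y + (h/6)(k1 + 2k2 + 2k3 + k4): p = -0.7966, q = 0.2983, dp/dtau = -1.1083, dq/dtau = 0.4959

Answer: p = -0.7966, q = 0.2983, dp/dtau = -1.1083, dq/dtau = 0.4959
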